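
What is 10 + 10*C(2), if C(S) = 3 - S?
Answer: 20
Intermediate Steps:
10 + 10*C(2) = 10 + 10*(3 - 1*2) = 10 + 10*(3 - 2) = 10 + 10*1 = 10 + 10 = 20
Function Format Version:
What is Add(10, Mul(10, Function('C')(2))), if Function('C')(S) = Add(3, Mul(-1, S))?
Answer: 20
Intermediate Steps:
Add(10, Mul(10, Function('C')(2))) = Add(10, Mul(10, Add(3, Mul(-1, 2)))) = Add(10, Mul(10, Add(3, -2))) = Add(10, Mul(10, 1)) = Add(10, 10) = 20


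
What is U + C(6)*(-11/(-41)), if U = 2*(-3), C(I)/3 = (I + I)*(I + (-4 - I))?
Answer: -1830/41 ≈ -44.634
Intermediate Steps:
C(I) = -24*I (C(I) = 3*((I + I)*(I + (-4 - I))) = 3*((2*I)*(-4)) = 3*(-8*I) = -24*I)
U = -6
U + C(6)*(-11/(-41)) = -6 + (-24*6)*(-11/(-41)) = -6 - (-1584)*(-1)/41 = -6 - 144*11/41 = -6 - 1584/41 = -1830/41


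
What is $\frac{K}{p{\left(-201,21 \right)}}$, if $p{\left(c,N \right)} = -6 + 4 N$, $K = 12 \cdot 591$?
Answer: $\frac{1182}{13} \approx 90.923$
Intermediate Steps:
$K = 7092$
$\frac{K}{p{\left(-201,21 \right)}} = \frac{7092}{-6 + 4 \cdot 21} = \frac{7092}{-6 + 84} = \frac{7092}{78} = 7092 \cdot \frac{1}{78} = \frac{1182}{13}$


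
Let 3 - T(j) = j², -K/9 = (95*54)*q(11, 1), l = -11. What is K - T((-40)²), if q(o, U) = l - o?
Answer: 3575737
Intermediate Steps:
q(o, U) = -11 - o
K = 1015740 (K = -9*95*54*(-11 - 1*11) = -46170*(-11 - 11) = -46170*(-22) = -9*(-112860) = 1015740)
T(j) = 3 - j²
K - T((-40)²) = 1015740 - (3 - ((-40)²)²) = 1015740 - (3 - 1*1600²) = 1015740 - (3 - 1*2560000) = 1015740 - (3 - 2560000) = 1015740 - 1*(-2559997) = 1015740 + 2559997 = 3575737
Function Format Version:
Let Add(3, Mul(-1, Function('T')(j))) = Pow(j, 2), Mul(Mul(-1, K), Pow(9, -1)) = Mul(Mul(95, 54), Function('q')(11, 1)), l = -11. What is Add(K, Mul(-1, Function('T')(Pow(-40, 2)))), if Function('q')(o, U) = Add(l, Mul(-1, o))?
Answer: 3575737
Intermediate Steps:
Function('q')(o, U) = Add(-11, Mul(-1, o))
K = 1015740 (K = Mul(-9, Mul(Mul(95, 54), Add(-11, Mul(-1, 11)))) = Mul(-9, Mul(5130, Add(-11, -11))) = Mul(-9, Mul(5130, -22)) = Mul(-9, -112860) = 1015740)
Function('T')(j) = Add(3, Mul(-1, Pow(j, 2)))
Add(K, Mul(-1, Function('T')(Pow(-40, 2)))) = Add(1015740, Mul(-1, Add(3, Mul(-1, Pow(Pow(-40, 2), 2))))) = Add(1015740, Mul(-1, Add(3, Mul(-1, Pow(1600, 2))))) = Add(1015740, Mul(-1, Add(3, Mul(-1, 2560000)))) = Add(1015740, Mul(-1, Add(3, -2560000))) = Add(1015740, Mul(-1, -2559997)) = Add(1015740, 2559997) = 3575737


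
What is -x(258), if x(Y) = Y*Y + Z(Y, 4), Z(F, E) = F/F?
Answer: -66565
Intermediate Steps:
Z(F, E) = 1
x(Y) = 1 + Y² (x(Y) = Y*Y + 1 = Y² + 1 = 1 + Y²)
-x(258) = -(1 + 258²) = -(1 + 66564) = -1*66565 = -66565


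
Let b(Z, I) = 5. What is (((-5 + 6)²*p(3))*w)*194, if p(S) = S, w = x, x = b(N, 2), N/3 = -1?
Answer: 2910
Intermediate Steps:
N = -3 (N = 3*(-1) = -3)
x = 5
w = 5
(((-5 + 6)²*p(3))*w)*194 = (((-5 + 6)²*3)*5)*194 = ((1²*3)*5)*194 = ((1*3)*5)*194 = (3*5)*194 = 15*194 = 2910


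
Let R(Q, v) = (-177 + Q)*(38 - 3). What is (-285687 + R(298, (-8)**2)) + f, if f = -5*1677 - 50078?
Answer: -339915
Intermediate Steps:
R(Q, v) = -6195 + 35*Q (R(Q, v) = (-177 + Q)*35 = -6195 + 35*Q)
f = -58463 (f = -8385 - 50078 = -58463)
(-285687 + R(298, (-8)**2)) + f = (-285687 + (-6195 + 35*298)) - 58463 = (-285687 + (-6195 + 10430)) - 58463 = (-285687 + 4235) - 58463 = -281452 - 58463 = -339915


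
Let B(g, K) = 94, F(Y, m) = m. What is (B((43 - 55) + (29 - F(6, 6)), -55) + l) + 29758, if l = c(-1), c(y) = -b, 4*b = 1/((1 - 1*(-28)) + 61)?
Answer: 10746719/360 ≈ 29852.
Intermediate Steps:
b = 1/360 (b = 1/(4*((1 - 1*(-28)) + 61)) = 1/(4*((1 + 28) + 61)) = 1/(4*(29 + 61)) = (¼)/90 = (¼)*(1/90) = 1/360 ≈ 0.0027778)
c(y) = -1/360 (c(y) = -1*1/360 = -1/360)
l = -1/360 ≈ -0.0027778
(B((43 - 55) + (29 - F(6, 6)), -55) + l) + 29758 = (94 - 1/360) + 29758 = 33839/360 + 29758 = 10746719/360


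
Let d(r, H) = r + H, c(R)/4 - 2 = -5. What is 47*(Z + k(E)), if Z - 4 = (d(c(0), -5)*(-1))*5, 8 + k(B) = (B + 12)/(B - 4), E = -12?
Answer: 3807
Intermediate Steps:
c(R) = -12 (c(R) = 8 + 4*(-5) = 8 - 20 = -12)
d(r, H) = H + r
k(B) = -8 + (12 + B)/(-4 + B) (k(B) = -8 + (B + 12)/(B - 4) = -8 + (12 + B)/(-4 + B))
Z = 89 (Z = 4 + ((-5 - 12)*(-1))*5 = 4 - 17*(-1)*5 = 4 + 17*5 = 4 + 85 = 89)
47*(Z + k(E)) = 47*(89 + (44 - 7*(-12))/(-4 - 12)) = 47*(89 + (44 + 84)/(-16)) = 47*(89 - 1/16*128) = 47*(89 - 8) = 47*81 = 3807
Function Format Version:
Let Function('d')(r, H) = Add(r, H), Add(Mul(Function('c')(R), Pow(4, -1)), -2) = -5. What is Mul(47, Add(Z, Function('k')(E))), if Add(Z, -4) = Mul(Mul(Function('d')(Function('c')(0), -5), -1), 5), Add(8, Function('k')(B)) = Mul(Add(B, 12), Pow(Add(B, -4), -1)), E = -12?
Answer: 3807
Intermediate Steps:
Function('c')(R) = -12 (Function('c')(R) = Add(8, Mul(4, -5)) = Add(8, -20) = -12)
Function('d')(r, H) = Add(H, r)
Function('k')(B) = Add(-8, Mul(Pow(Add(-4, B), -1), Add(12, B))) (Function('k')(B) = Add(-8, Mul(Add(B, 12), Pow(Add(B, -4), -1))) = Add(-8, Mul(Add(12, B), Pow(Add(-4, B), -1))) = Add(-8, Mul(Pow(Add(-4, B), -1), Add(12, B))))
Z = 89 (Z = Add(4, Mul(Mul(Add(-5, -12), -1), 5)) = Add(4, Mul(Mul(-17, -1), 5)) = Add(4, Mul(17, 5)) = Add(4, 85) = 89)
Mul(47, Add(Z, Function('k')(E))) = Mul(47, Add(89, Mul(Pow(Add(-4, -12), -1), Add(44, Mul(-7, -12))))) = Mul(47, Add(89, Mul(Pow(-16, -1), Add(44, 84)))) = Mul(47, Add(89, Mul(Rational(-1, 16), 128))) = Mul(47, Add(89, -8)) = Mul(47, 81) = 3807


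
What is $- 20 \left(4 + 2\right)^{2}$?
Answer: $-720$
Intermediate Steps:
$- 20 \left(4 + 2\right)^{2} = - 20 \cdot 6^{2} = \left(-20\right) 36 = -720$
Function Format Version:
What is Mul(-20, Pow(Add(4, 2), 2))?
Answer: -720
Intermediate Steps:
Mul(-20, Pow(Add(4, 2), 2)) = Mul(-20, Pow(6, 2)) = Mul(-20, 36) = -720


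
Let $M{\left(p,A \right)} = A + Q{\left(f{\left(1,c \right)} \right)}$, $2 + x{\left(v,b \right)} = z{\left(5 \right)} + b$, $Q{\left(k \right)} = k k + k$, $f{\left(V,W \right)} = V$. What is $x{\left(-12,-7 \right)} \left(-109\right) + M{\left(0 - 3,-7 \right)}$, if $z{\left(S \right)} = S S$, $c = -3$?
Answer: $-1749$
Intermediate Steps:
$Q{\left(k \right)} = k + k^{2}$ ($Q{\left(k \right)} = k^{2} + k = k + k^{2}$)
$z{\left(S \right)} = S^{2}$
$x{\left(v,b \right)} = 23 + b$ ($x{\left(v,b \right)} = -2 + \left(5^{2} + b\right) = -2 + \left(25 + b\right) = 23 + b$)
$M{\left(p,A \right)} = 2 + A$ ($M{\left(p,A \right)} = A + 1 \left(1 + 1\right) = A + 1 \cdot 2 = A + 2 = 2 + A$)
$x{\left(-12,-7 \right)} \left(-109\right) + M{\left(0 - 3,-7 \right)} = \left(23 - 7\right) \left(-109\right) + \left(2 - 7\right) = 16 \left(-109\right) - 5 = -1744 - 5 = -1749$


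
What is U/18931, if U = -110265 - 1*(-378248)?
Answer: 267983/18931 ≈ 14.156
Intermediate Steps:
U = 267983 (U = -110265 + 378248 = 267983)
U/18931 = 267983/18931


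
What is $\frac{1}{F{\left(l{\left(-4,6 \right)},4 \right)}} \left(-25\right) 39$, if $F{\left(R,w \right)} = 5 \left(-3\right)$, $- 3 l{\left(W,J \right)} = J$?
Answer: $65$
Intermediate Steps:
$l{\left(W,J \right)} = - \frac{J}{3}$
$F{\left(R,w \right)} = -15$
$\frac{1}{F{\left(l{\left(-4,6 \right)},4 \right)}} \left(-25\right) 39 = \frac{1}{-15} \left(-25\right) 39 = \left(- \frac{1}{15}\right) \left(-25\right) 39 = \frac{5}{3} \cdot 39 = 65$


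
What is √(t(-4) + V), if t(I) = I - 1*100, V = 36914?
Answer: 3*√4090 ≈ 191.86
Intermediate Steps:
t(I) = -100 + I (t(I) = I - 100 = -100 + I)
√(t(-4) + V) = √((-100 - 4) + 36914) = √(-104 + 36914) = √36810 = 3*√4090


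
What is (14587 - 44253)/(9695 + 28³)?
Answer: -4238/4521 ≈ -0.93740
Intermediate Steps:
(14587 - 44253)/(9695 + 28³) = -29666/(9695 + 21952) = -29666/31647 = -29666*1/31647 = -4238/4521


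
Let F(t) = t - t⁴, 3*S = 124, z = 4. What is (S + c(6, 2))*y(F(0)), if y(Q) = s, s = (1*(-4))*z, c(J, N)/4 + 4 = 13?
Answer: -3712/3 ≈ -1237.3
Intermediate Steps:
S = 124/3 (S = (⅓)*124 = 124/3 ≈ 41.333)
c(J, N) = 36 (c(J, N) = -16 + 4*13 = -16 + 52 = 36)
s = -16 (s = (1*(-4))*4 = -4*4 = -16)
y(Q) = -16
(S + c(6, 2))*y(F(0)) = (124/3 + 36)*(-16) = (232/3)*(-16) = -3712/3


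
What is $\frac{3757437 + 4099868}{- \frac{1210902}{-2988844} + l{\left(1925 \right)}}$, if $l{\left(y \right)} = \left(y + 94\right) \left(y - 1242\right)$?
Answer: $\frac{2348425890542}{412154834349} \approx 5.6979$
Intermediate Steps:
$l{\left(y \right)} = \left(-1242 + y\right) \left(94 + y\right)$ ($l{\left(y \right)} = \left(94 + y\right) \left(-1242 + y\right) = \left(-1242 + y\right) \left(94 + y\right)$)
$\frac{3757437 + 4099868}{- \frac{1210902}{-2988844} + l{\left(1925 \right)}} = \frac{3757437 + 4099868}{- \frac{1210902}{-2988844} - \left(2326648 - 3705625\right)} = \frac{7857305}{\left(-1210902\right) \left(- \frac{1}{2988844}\right) - -1378977} = \frac{7857305}{\frac{605451}{1494422} + 1378977} = \frac{7857305}{\frac{2060774171745}{1494422}} = 7857305 \cdot \frac{1494422}{2060774171745} = \frac{2348425890542}{412154834349}$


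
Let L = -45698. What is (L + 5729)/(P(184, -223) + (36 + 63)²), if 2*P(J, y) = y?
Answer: -79938/19379 ≈ -4.1250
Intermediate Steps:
P(J, y) = y/2
(L + 5729)/(P(184, -223) + (36 + 63)²) = (-45698 + 5729)/((½)*(-223) + (36 + 63)²) = -39969/(-223/2 + 99²) = -39969/(-223/2 + 9801) = -39969/19379/2 = -39969*2/19379 = -79938/19379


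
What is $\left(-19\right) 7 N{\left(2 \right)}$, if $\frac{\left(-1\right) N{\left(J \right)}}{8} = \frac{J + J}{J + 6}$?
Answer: $532$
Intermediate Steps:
$N{\left(J \right)} = - \frac{16 J}{6 + J}$ ($N{\left(J \right)} = - 8 \frac{J + J}{J + 6} = - 8 \frac{2 J}{6 + J} = - \frac{16 J}{6 + J}$)
$\left(-19\right) 7 N{\left(2 \right)} = \left(-19\right) 7 \left(\left(-16\right) 2 \frac{1}{6 + 2}\right) = - 133 \left(\left(-16\right) 2 \cdot \frac{1}{8}\right) = \left(-133\right) \left(-4\right) = 532$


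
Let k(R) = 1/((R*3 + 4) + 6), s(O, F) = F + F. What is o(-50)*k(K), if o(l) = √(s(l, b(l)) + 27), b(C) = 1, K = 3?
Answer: √29/19 ≈ 0.28343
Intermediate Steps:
s(O, F) = 2*F
o(l) = √29 (o(l) = √(2*1 + 27) = √(2 + 27) = √29)
k(R) = 1/(10 + 3*R) (k(R) = 1/((3*R + 4) + 6) = 1/((4 + 3*R) + 6) = 1/(10 + 3*R))
o(-50)*k(K) = √29/(10 + 3*3) = √29/(10 + 9) = √29/19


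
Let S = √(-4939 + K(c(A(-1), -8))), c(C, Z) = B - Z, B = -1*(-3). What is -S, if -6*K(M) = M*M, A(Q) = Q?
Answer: -I*√178530/6 ≈ -70.421*I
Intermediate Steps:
B = 3
c(C, Z) = 3 - Z
K(M) = -M²/6 (K(M) = -M*M/6 = -M²/6)
S = I*√178530/6 (S = √(-4939 - (3 - 1*(-8))²/6) = √(-4939 - (3 + 8)²/6) = √(-4939 - ⅙*11²) = √(-4939 - ⅙*121) = √(-4939 - 121/6) = √(-29755/6) = I*√178530/6 ≈ 70.421*I)
-S = -I*√178530/6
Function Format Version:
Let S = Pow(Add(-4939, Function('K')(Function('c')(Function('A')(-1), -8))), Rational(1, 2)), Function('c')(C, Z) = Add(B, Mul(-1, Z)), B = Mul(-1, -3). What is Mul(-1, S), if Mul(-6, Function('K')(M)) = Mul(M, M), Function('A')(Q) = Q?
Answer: Mul(Rational(-1, 6), I, Pow(178530, Rational(1, 2))) ≈ Mul(-70.421, I)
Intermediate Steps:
B = 3
Function('c')(C, Z) = Add(3, Mul(-1, Z))
Function('K')(M) = Mul(Rational(-1, 6), Pow(M, 2)) (Function('K')(M) = Mul(Rational(-1, 6), Mul(M, M)) = Mul(Rational(-1, 6), Pow(M, 2)))
S = Mul(Rational(1, 6), I, Pow(178530, Rational(1, 2))) (S = Pow(Add(-4939, Mul(Rational(-1, 6), Pow(Add(3, Mul(-1, -8)), 2))), Rational(1, 2)) = Pow(Add(-4939, Mul(Rational(-1, 6), Pow(Add(3, 8), 2))), Rational(1, 2)) = Pow(Add(-4939, Mul(Rational(-1, 6), Pow(11, 2))), Rational(1, 2)) = Pow(Add(-4939, Mul(Rational(-1, 6), 121)), Rational(1, 2)) = Pow(Add(-4939, Rational(-121, 6)), Rational(1, 2)) = Pow(Rational(-29755, 6), Rational(1, 2)) = Mul(Rational(1, 6), I, Pow(178530, Rational(1, 2))) ≈ Mul(70.421, I))
Mul(-1, S) = Mul(-1, Mul(Rational(1, 6), I, Pow(178530, Rational(1, 2)))) = Mul(Rational(-1, 6), I, Pow(178530, Rational(1, 2)))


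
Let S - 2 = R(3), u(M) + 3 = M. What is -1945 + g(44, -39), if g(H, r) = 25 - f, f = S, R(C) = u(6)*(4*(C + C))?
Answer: -1994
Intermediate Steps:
u(M) = -3 + M
R(C) = 24*C (R(C) = (-3 + 6)*(4*(C + C)) = 3*(4*(2*C)) = 3*(8*C) = 24*C)
S = 74 (S = 2 + 24*3 = 2 + 72 = 74)
f = 74
g(H, r) = -49 (g(H, r) = 25 - 1*74 = 25 - 74 = -49)
-1945 + g(44, -39) = -1945 - 49 = -1994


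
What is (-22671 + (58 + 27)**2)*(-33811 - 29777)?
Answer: 982180248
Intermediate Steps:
(-22671 + (58 + 27)**2)*(-33811 - 29777) = (-22671 + 85**2)*(-63588) = (-22671 + 7225)*(-63588) = -15446*(-63588) = 982180248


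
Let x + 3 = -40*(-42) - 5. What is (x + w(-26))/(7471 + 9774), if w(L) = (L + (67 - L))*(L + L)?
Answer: -1812/17245 ≈ -0.10507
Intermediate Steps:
w(L) = 134*L (w(L) = 67*(2*L) = 134*L)
x = 1672 (x = -3 + (-40*(-42) - 5) = -3 + (1680 - 5) = -3 + 1675 = 1672)
(x + w(-26))/(7471 + 9774) = (1672 + 134*(-26))/(7471 + 9774) = (1672 - 3484)/17245 = -1812*1/17245 = -1812/17245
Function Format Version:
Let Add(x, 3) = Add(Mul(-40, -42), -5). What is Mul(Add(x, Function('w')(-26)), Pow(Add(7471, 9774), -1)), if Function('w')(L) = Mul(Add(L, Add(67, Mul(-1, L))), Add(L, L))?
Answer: Rational(-1812, 17245) ≈ -0.10507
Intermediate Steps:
Function('w')(L) = Mul(134, L) (Function('w')(L) = Mul(67, Mul(2, L)) = Mul(134, L))
x = 1672 (x = Add(-3, Add(Mul(-40, -42), -5)) = Add(-3, Add(1680, -5)) = Add(-3, 1675) = 1672)
Mul(Add(x, Function('w')(-26)), Pow(Add(7471, 9774), -1)) = Mul(Add(1672, Mul(134, -26)), Pow(Add(7471, 9774), -1)) = Mul(Add(1672, -3484), Pow(17245, -1)) = Mul(-1812, Rational(1, 17245)) = Rational(-1812, 17245)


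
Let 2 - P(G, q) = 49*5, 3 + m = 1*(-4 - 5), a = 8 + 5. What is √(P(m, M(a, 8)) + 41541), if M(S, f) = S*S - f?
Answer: √41298 ≈ 203.22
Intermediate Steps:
a = 13
m = -12 (m = -3 + 1*(-4 - 5) = -3 + 1*(-9) = -3 - 9 = -12)
M(S, f) = S² - f
P(G, q) = -243 (P(G, q) = 2 - 49*5 = 2 - 1*245 = 2 - 245 = -243)
√(P(m, M(a, 8)) + 41541) = √(-243 + 41541) = √41298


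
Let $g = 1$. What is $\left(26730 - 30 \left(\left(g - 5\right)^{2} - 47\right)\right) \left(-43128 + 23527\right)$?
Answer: $-542163660$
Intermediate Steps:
$\left(26730 - 30 \left(\left(g - 5\right)^{2} - 47\right)\right) \left(-43128 + 23527\right) = \left(26730 - 30 \left(\left(1 - 5\right)^{2} - 47\right)\right) \left(-43128 + 23527\right) = \left(26730 - 30 \left(\left(-4\right)^{2} - 47\right)\right) \left(-19601\right) = \left(26730 - 30 \left(16 - 47\right)\right) \left(-19601\right) = \left(26730 - -930\right) \left(-19601\right) = \left(26730 + 930\right) \left(-19601\right) = 27660 \left(-19601\right) = -542163660$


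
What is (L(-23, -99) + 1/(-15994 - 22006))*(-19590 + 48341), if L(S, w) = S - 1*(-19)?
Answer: -4370180751/38000 ≈ -1.1500e+5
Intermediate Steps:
L(S, w) = 19 + S (L(S, w) = S + 19 = 19 + S)
(L(-23, -99) + 1/(-15994 - 22006))*(-19590 + 48341) = ((19 - 23) + 1/(-15994 - 22006))*(-19590 + 48341) = (-4 + 1/(-38000))*28751 = (-4 - 1/38000)*28751 = -152001/38000*28751 = -4370180751/38000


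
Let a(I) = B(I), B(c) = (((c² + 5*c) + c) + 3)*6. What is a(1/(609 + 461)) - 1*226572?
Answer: -129690818037/572450 ≈ -2.2655e+5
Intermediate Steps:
B(c) = 18 + 6*c² + 36*c (B(c) = ((c² + 6*c) + 3)*6 = (3 + c² + 6*c)*6 = 18 + 6*c² + 36*c)
a(I) = 18 + 6*I² + 36*I
a(1/(609 + 461)) - 1*226572 = (18 + 6*(1/(609 + 461))² + 36/(609 + 461)) - 1*226572 = (18 + 6*(1/1070)² + 36/1070) - 226572 = (18 + 6*(1/1070)² + 36*(1/1070)) - 226572 = (18 + 6*(1/1144900) + 18/535) - 226572 = (18 + 3/572450 + 18/535) - 226572 = 10323363/572450 - 226572 = -129690818037/572450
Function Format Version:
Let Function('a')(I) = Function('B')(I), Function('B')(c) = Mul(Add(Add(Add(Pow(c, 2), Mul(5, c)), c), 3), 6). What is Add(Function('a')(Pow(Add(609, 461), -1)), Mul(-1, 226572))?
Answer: Rational(-129690818037, 572450) ≈ -2.2655e+5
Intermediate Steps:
Function('B')(c) = Add(18, Mul(6, Pow(c, 2)), Mul(36, c)) (Function('B')(c) = Mul(Add(Add(Pow(c, 2), Mul(6, c)), 3), 6) = Mul(Add(3, Pow(c, 2), Mul(6, c)), 6) = Add(18, Mul(6, Pow(c, 2)), Mul(36, c)))
Function('a')(I) = Add(18, Mul(6, Pow(I, 2)), Mul(36, I))
Add(Function('a')(Pow(Add(609, 461), -1)), Mul(-1, 226572)) = Add(Add(18, Mul(6, Pow(Pow(Add(609, 461), -1), 2)), Mul(36, Pow(Add(609, 461), -1))), Mul(-1, 226572)) = Add(Add(18, Mul(6, Pow(Pow(1070, -1), 2)), Mul(36, Pow(1070, -1))), -226572) = Add(Add(18, Mul(6, Pow(Rational(1, 1070), 2)), Mul(36, Rational(1, 1070))), -226572) = Add(Add(18, Mul(6, Rational(1, 1144900)), Rational(18, 535)), -226572) = Add(Add(18, Rational(3, 572450), Rational(18, 535)), -226572) = Add(Rational(10323363, 572450), -226572) = Rational(-129690818037, 572450)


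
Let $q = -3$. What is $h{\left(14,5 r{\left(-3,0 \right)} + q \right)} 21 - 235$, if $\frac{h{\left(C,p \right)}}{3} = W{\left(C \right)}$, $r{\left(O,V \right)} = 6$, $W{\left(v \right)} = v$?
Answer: $647$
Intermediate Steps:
$h{\left(C,p \right)} = 3 C$
$h{\left(14,5 r{\left(-3,0 \right)} + q \right)} 21 - 235 = 3 \cdot 14 \cdot 21 - 235 = 42 \cdot 21 - 235 = 882 - 235 = 647$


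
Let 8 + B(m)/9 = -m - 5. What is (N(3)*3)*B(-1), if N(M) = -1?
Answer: 324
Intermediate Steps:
B(m) = -117 - 9*m (B(m) = -72 + 9*(-m - 5) = -72 + 9*(-5 - m) = -72 + (-45 - 9*m) = -117 - 9*m)
(N(3)*3)*B(-1) = (-1*3)*(-117 - 9*(-1)) = -3*(-117 + 9) = -3*(-108) = 324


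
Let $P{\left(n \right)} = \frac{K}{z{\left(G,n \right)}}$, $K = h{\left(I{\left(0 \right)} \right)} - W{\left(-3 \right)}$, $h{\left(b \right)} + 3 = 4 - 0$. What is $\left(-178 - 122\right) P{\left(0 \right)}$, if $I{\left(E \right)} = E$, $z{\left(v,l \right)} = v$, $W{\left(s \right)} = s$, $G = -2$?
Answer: $600$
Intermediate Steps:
$h{\left(b \right)} = 1$ ($h{\left(b \right)} = -3 + \left(4 - 0\right) = -3 + \left(4 + 0\right) = -3 + 4 = 1$)
$K = 4$ ($K = 1 - -3 = 1 + 3 = 4$)
$P{\left(n \right)} = -2$ ($P{\left(n \right)} = \frac{4}{-2} = 4 \left(- \frac{1}{2}\right) = -2$)
$\left(-178 - 122\right) P{\left(0 \right)} = \left(-178 - 122\right) \left(-2\right) = \left(-300\right) \left(-2\right) = 600$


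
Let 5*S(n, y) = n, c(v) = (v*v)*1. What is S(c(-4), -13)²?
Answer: 256/25 ≈ 10.240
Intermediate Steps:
c(v) = v² (c(v) = v²*1 = v²)
S(n, y) = n/5
S(c(-4), -13)² = ((⅕)*(-4)²)² = ((⅕)*16)² = (16/5)² = 256/25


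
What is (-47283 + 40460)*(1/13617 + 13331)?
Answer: -1238567099644/13617 ≈ -9.0957e+7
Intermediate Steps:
(-47283 + 40460)*(1/13617 + 13331) = -6823*(1/13617 + 13331) = -6823*181528228/13617 = -1238567099644/13617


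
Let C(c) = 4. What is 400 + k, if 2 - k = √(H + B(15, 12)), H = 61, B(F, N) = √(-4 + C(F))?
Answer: 402 - √61 ≈ 394.19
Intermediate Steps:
B(F, N) = 0 (B(F, N) = √(-4 + 4) = √0 = 0)
k = 2 - √61 (k = 2 - √(61 + 0) = 2 - √61 ≈ -5.8102)
400 + k = 400 + (2 - √61) = 402 - √61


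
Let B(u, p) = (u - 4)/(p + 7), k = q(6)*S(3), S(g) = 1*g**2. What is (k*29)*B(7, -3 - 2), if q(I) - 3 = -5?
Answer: -783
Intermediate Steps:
q(I) = -2 (q(I) = 3 - 5 = -2)
S(g) = g**2
k = -18 (k = -2*3**2 = -2*9 = -18)
B(u, p) = (-4 + u)/(7 + p)
(k*29)*B(7, -3 - 2) = (-18*29)*((-4 + 7)/(7 + (-3 - 2))) = -522*3/(7 - 5) = -522*3/2 = -783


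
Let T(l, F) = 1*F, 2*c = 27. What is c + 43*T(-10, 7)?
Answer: 629/2 ≈ 314.50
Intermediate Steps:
c = 27/2 (c = (½)*27 = 27/2 ≈ 13.500)
T(l, F) = F
c + 43*T(-10, 7) = 27/2 + 43*7 = 27/2 + 301 = 629/2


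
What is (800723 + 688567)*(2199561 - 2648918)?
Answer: -669222886530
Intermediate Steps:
(800723 + 688567)*(2199561 - 2648918) = 1489290*(-449357) = -669222886530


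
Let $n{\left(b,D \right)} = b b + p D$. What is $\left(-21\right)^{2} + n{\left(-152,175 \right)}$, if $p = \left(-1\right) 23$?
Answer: $19520$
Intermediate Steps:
$p = -23$
$n{\left(b,D \right)} = b^{2} - 23 D$ ($n{\left(b,D \right)} = b b - 23 D = b^{2} - 23 D$)
$\left(-21\right)^{2} + n{\left(-152,175 \right)} = \left(-21\right)^{2} + \left(\left(-152\right)^{2} - 4025\right) = 441 + \left(23104 - 4025\right) = 441 + 19079 = 19520$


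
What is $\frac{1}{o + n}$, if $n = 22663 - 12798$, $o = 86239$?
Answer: $\frac{1}{96104} \approx 1.0405 \cdot 10^{-5}$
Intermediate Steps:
$n = 9865$ ($n = 22663 - 12798 = 9865$)
$\frac{1}{o + n} = \frac{1}{86239 + 9865} = \frac{1}{96104}$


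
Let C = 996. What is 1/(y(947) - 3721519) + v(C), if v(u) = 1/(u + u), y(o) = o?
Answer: 929645/1852844856 ≈ 0.00050174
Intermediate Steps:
v(u) = 1/(2*u)
1/(y(947) - 3721519) + v(C) = 1/(947 - 3721519) + (½)/996 = 1/(-3720572) + (½)*(1/996) = -1/3720572 + 1/1992 = 929645/1852844856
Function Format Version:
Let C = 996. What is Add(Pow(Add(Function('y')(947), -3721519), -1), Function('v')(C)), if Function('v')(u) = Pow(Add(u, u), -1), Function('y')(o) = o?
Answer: Rational(929645, 1852844856) ≈ 0.00050174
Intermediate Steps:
Function('v')(u) = Mul(Rational(1, 2), Pow(u, -1)) (Function('v')(u) = Pow(Mul(2, u), -1) = Mul(Rational(1, 2), Pow(u, -1)))
Add(Pow(Add(Function('y')(947), -3721519), -1), Function('v')(C)) = Add(Pow(Add(947, -3721519), -1), Mul(Rational(1, 2), Pow(996, -1))) = Add(Pow(-3720572, -1), Mul(Rational(1, 2), Rational(1, 996))) = Add(Rational(-1, 3720572), Rational(1, 1992)) = Rational(929645, 1852844856)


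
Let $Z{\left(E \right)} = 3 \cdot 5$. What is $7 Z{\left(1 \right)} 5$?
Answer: $525$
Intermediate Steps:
$Z{\left(E \right)} = 15$
$7 Z{\left(1 \right)} 5 = 7 \cdot 15 \cdot 5 = 105 \cdot 5 = 525$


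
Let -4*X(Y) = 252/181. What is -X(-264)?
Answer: 63/181 ≈ 0.34807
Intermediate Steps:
X(Y) = -63/181
-X(-264) = -1*(-63/181) = 63/181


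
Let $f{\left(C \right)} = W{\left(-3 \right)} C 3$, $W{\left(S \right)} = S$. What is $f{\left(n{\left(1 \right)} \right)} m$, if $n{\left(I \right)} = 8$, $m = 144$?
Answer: $-10368$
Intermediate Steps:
$f{\left(C \right)} = - 9 C$ ($f{\left(C \right)} = - 3 C 3 = - 9 C$)
$f{\left(n{\left(1 \right)} \right)} m = \left(-9\right) 8 \cdot 144 = \left(-72\right) 144 = -10368$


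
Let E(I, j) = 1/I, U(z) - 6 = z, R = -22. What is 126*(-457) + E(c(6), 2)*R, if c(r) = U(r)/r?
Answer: -57593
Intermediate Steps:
U(z) = 6 + z
c(r) = (6 + r)/r
126*(-457) + E(c(6), 2)*R = 126*(-457) - 22/((6 + 6)/6) = -57582 - 22/((1/6)*12) = -57582 - 22/2 = -57582 + (1/2)*(-22) = -57582 - 11 = -57593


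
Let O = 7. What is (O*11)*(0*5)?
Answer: 0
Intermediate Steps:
(O*11)*(0*5) = (7*11)*(0*5) = 77*0 = 0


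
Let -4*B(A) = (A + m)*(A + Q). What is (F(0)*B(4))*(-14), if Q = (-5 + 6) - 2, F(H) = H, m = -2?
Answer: 0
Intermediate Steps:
Q = -1 (Q = 1 - 2 = -1)
B(A) = -(-1 + A)*(-2 + A)/4 (B(A) = -(A - 2)*(A - 1)/4 = -(-2 + A)*(-1 + A)/4 = -(-1 + A)*(-2 + A)/4)
(F(0)*B(4))*(-14) = (0*(-½ - ¼*4² + (¾)*4))*(-14) = (0*(-½ - ¼*16 + 3))*(-14) = (0*(-½ - 4 + 3))*(-14) = (0*(-3/2))*(-14) = 0*(-14) = 0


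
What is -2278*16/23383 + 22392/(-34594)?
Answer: -13316972/6036653 ≈ -2.2060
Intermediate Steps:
-2278*16/23383 + 22392/(-34594) = -36448*1/23383 + 22392*(-1/34594) = -544/349 - 11196/17297 = -13316972/6036653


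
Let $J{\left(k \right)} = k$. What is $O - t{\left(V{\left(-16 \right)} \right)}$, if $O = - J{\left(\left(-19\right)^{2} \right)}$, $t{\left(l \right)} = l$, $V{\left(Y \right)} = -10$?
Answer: $-351$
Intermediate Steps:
$O = -361$ ($O = - \left(-19\right)^{2} = \left(-1\right) 361 = -361$)
$O - t{\left(V{\left(-16 \right)} \right)} = -361 - -10 = -361 + 10 = -351$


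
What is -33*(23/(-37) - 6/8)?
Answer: 6699/148 ≈ 45.263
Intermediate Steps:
-33*(23/(-37) - 6/8) = -33*(23*(-1/37) - 6*1/8) = -33*(-23/37 - 3/4) = -33*(-203/148) = 6699/148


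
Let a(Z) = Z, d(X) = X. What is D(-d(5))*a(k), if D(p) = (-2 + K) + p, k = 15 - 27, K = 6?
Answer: 12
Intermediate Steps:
k = -12
D(p) = 4 + p (D(p) = (-2 + 6) + p = 4 + p)
D(-d(5))*a(k) = (4 - 1*5)*(-12) = (4 - 5)*(-12) = -1*(-12) = 12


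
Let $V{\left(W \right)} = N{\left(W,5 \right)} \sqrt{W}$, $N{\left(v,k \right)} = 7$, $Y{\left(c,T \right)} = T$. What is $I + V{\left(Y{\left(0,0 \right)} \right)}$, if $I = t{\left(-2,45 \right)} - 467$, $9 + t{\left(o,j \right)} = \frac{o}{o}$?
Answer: $-475$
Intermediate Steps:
$t{\left(o,j \right)} = -8$ ($t{\left(o,j \right)} = -9 + \frac{o}{o} = -9 + 1 = -8$)
$I = -475$ ($I = -8 - 467 = -475$)
$V{\left(W \right)} = 7 \sqrt{W}$
$I + V{\left(Y{\left(0,0 \right)} \right)} = -475 + 7 \sqrt{0} = -475 + 7 \cdot 0 = -475 + 0 = -475$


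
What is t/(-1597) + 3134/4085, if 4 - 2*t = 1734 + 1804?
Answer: 12223193/6523745 ≈ 1.8736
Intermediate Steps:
t = -1767 (t = 2 - (1734 + 1804)/2 = 2 - ½*3538 = 2 - 1769 = -1767)
t/(-1597) + 3134/4085 = -1767/(-1597) + 3134/4085 = -1767*(-1/1597) + 3134*(1/4085) = 1767/1597 + 3134/4085 = 12223193/6523745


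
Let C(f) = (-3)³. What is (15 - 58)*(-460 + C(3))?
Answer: 20941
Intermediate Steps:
C(f) = -27
(15 - 58)*(-460 + C(3)) = (15 - 58)*(-460 - 27) = -43*(-487) = 20941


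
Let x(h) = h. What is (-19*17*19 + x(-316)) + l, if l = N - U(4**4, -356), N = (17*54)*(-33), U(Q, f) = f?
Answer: -36391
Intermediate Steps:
N = -30294 (N = 918*(-33) = -30294)
l = -29938 (l = -30294 - 1*(-356) = -30294 + 356 = -29938)
(-19*17*19 + x(-316)) + l = (-19*17*19 - 316) - 29938 = (-323*19 - 316) - 29938 = (-6137 - 316) - 29938 = -6453 - 29938 = -36391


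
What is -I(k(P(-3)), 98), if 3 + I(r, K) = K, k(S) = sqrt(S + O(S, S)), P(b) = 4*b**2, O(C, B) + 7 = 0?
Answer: -95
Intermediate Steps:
O(C, B) = -7 (O(C, B) = -7 + 0 = -7)
k(S) = sqrt(-7 + S) (k(S) = sqrt(S - 7) = sqrt(-7 + S))
I(r, K) = -3 + K
-I(k(P(-3)), 98) = -(-3 + 98) = -1*95 = -95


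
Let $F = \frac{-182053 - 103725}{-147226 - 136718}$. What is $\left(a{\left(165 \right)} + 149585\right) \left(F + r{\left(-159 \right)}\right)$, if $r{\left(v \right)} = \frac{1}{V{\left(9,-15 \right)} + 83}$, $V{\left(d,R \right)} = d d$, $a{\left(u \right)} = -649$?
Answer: $\frac{219455036428}{1455213} \approx 1.5081 \cdot 10^{5}$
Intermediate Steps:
$F = \frac{142889}{141972}$ ($F = - \frac{285778}{-283944} = \left(-285778\right) \left(- \frac{1}{283944}\right) = \frac{142889}{141972} \approx 1.0065$)
$V{\left(d,R \right)} = d^{2}$
$r{\left(v \right)} = \frac{1}{164}$ ($r{\left(v \right)} = \frac{1}{9^{2} + 83} = \frac{1}{81 + 83} = \frac{1}{164}$)
$\left(a{\left(165 \right)} + 149585\right) \left(F + r{\left(-159 \right)}\right) = \left(-649 + 149585\right) \left(\frac{142889}{141972} + \frac{1}{164}\right) = 148936 \cdot \frac{2946971}{2910426} = \frac{219455036428}{1455213}$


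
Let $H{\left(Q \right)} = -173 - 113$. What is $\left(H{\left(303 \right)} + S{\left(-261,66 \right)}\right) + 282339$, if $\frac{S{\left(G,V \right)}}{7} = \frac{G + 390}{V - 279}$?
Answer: $\frac{20025462}{71} \approx 2.8205 \cdot 10^{5}$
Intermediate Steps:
$H{\left(Q \right)} = -286$
$S{\left(G,V \right)} = \frac{7 \left(390 + G\right)}{-279 + V}$ ($S{\left(G,V \right)} = 7 \frac{G + 390}{V - 279} = 7 \frac{390 + G}{-279 + V} = \frac{7 \left(390 + G\right)}{-279 + V}$)
$\left(H{\left(303 \right)} + S{\left(-261,66 \right)}\right) + 282339 = \left(-286 + \frac{7 \left(390 - 261\right)}{-279 + 66}\right) + 282339 = \left(-286 + 7 \frac{1}{-213} \cdot 129\right) + 282339 = \left(-286 + 7 \left(- \frac{1}{213}\right) 129\right) + 282339 = \left(-286 - \frac{301}{71}\right) + 282339 = - \frac{20607}{71} + 282339 = \frac{20025462}{71}$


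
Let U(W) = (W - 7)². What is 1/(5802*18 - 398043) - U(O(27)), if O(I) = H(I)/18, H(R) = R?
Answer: -35526451/1174428 ≈ -30.250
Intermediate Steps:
O(I) = I/18
U(W) = (-7 + W)²
1/(5802*18 - 398043) - U(O(27)) = 1/(5802*18 - 398043) - (-7 + (1/18)*27)² = 1/(104436 - 398043) - (-7 + 3/2)² = 1/(-293607) - (-11/2)² = -1/293607 - 1*121/4 = -1/293607 - 121/4 = -35526451/1174428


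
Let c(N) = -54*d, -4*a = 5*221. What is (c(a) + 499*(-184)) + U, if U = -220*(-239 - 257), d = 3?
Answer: 17142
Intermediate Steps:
a = -1105/4 (a = -5*221/4 = -¼*1105 = -1105/4 ≈ -276.25)
c(N) = -162 (c(N) = -54*3 = -162)
U = 109120 (U = -220*(-496) = 109120)
(c(a) + 499*(-184)) + U = (-162 + 499*(-184)) + 109120 = (-162 - 91816) + 109120 = -91978 + 109120 = 17142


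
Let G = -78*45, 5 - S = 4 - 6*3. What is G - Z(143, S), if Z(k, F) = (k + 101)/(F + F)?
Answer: -66812/19 ≈ -3516.4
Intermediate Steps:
S = 19 (S = 5 - (4 - 6*3) = 5 - (4 - 18) = 5 - 1*(-14) = 5 + 14 = 19)
Z(k, F) = (101 + k)/(2*F) (Z(k, F) = (101 + k)/((2*F)) = (101 + k)*(1/(2*F)) = (101 + k)/(2*F))
G = -3510
G - Z(143, S) = -3510 - (101 + 143)/(2*19) = -3510 - 244/(2*19) = -3510 - 1*122/19 = -3510 - 122/19 = -66812/19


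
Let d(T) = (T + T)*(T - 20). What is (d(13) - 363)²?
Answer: 297025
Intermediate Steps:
d(T) = 2*T*(-20 + T) (d(T) = (2*T)*(-20 + T) = 2*T*(-20 + T))
(d(13) - 363)² = (2*13*(-20 + 13) - 363)² = (2*13*(-7) - 363)² = (-182 - 363)² = (-545)² = 297025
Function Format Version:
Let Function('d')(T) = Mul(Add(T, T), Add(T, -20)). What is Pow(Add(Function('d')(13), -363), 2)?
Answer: 297025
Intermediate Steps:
Function('d')(T) = Mul(2, T, Add(-20, T)) (Function('d')(T) = Mul(Mul(2, T), Add(-20, T)) = Mul(2, T, Add(-20, T)))
Pow(Add(Function('d')(13), -363), 2) = Pow(Add(Mul(2, 13, Add(-20, 13)), -363), 2) = Pow(Add(Mul(2, 13, -7), -363), 2) = Pow(Add(-182, -363), 2) = Pow(-545, 2) = 297025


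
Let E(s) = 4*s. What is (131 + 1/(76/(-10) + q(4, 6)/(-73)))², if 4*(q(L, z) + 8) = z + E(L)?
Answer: 522415265089/30503529 ≈ 17126.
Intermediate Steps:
q(L, z) = -8 + L + z/4 (q(L, z) = -8 + (z + 4*L)/4 = -8 + (L + z/4) = -8 + L + z/4)
(131 + 1/(76/(-10) + q(4, 6)/(-73)))² = (131 + 1/(76/(-10) + (-8 + 4 + (¼)*6)/(-73)))² = (131 + 1/(76*(-⅒) + (-8 + 4 + 3/2)*(-1/73)))² = (131 + 1/(-38/5 - 5/2*(-1/73)))² = (131 + 1/(-38/5 + 5/146))² = (131 + 1/(-5523/730))² = (131 - 730/5523)² = (722783/5523)² = 522415265089/30503529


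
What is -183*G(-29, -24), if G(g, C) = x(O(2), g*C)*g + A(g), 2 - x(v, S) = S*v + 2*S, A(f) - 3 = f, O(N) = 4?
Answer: -22146660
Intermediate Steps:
A(f) = 3 + f
x(v, S) = 2 - 2*S - S*v (x(v, S) = 2 - (S*v + 2*S) = 2 - (2*S + S*v) = 2 + (-2*S - S*v) = 2 - 2*S - S*v)
G(g, C) = 3 + g + g*(2 - 6*C*g) (G(g, C) = (2 - 2*g*C - 1*g*C*4)*g + (3 + g) = (2 - 2*C*g - 1*C*g*4)*g + (3 + g) = (2 - 2*C*g - 4*C*g)*g + (3 + g) = (2 - 6*C*g)*g + (3 + g) = g*(2 - 6*C*g) + (3 + g) = 3 + g + g*(2 - 6*C*g))
-183*G(-29, -24) = -183*(3 + 3*(-29) - 6*(-24)*(-29)²) = -183*(3 - 87 - 6*(-24)*841) = -183*(3 - 87 + 121104) = -183*121020 = -22146660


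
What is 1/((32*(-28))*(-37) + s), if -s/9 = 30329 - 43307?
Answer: 1/149954 ≈ 6.6687e-6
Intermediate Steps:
s = 116802 (s = -9*(30329 - 43307) = -9*(-12978) = 116802)
1/((32*(-28))*(-37) + s) = 1/((32*(-28))*(-37) + 116802) = 1/(-896*(-37) + 116802) = 1/(33152 + 116802) = 1/149954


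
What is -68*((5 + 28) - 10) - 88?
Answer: -1652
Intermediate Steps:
-68*((5 + 28) - 10) - 88 = -68*(33 - 10) - 88 = -68*23 - 88 = -1564 - 88 = -1652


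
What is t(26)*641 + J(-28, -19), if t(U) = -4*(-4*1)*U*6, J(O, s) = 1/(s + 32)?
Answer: 20799169/13 ≈ 1.5999e+6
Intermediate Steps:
J(O, s) = 1/(32 + s)
t(U) = 96*U (t(U) = -(-16)*U*6 = (16*U)*6 = 96*U)
t(26)*641 + J(-28, -19) = (96*26)*641 + 1/(32 - 19) = 2496*641 + 1/13 = 1599936 + 1/13 = 20799169/13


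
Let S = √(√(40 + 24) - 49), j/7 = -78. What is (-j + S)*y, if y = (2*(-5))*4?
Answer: -21840 - 40*I*√41 ≈ -21840.0 - 256.13*I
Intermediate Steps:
j = -546 (j = 7*(-78) = -546)
S = I*√41 (S = √(√64 - 49) = √(8 - 49) = √(-41) = I*√41 ≈ 6.4031*I)
y = -40 (y = -10*4 = -40)
(-j + S)*y = (-1*(-546) + I*√41)*(-40) = (546 + I*√41)*(-40) = -21840 - 40*I*√41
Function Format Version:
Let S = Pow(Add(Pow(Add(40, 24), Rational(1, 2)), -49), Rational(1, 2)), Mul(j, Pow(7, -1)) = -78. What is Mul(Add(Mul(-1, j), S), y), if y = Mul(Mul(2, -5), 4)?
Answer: Add(-21840, Mul(-40, I, Pow(41, Rational(1, 2)))) ≈ Add(-21840., Mul(-256.13, I))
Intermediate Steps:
j = -546 (j = Mul(7, -78) = -546)
S = Mul(I, Pow(41, Rational(1, 2))) (S = Pow(Add(Pow(64, Rational(1, 2)), -49), Rational(1, 2)) = Pow(Add(8, -49), Rational(1, 2)) = Pow(-41, Rational(1, 2)) = Mul(I, Pow(41, Rational(1, 2))) ≈ Mul(6.4031, I))
y = -40 (y = Mul(-10, 4) = -40)
Mul(Add(Mul(-1, j), S), y) = Mul(Add(Mul(-1, -546), Mul(I, Pow(41, Rational(1, 2)))), -40) = Mul(Add(546, Mul(I, Pow(41, Rational(1, 2)))), -40) = Add(-21840, Mul(-40, I, Pow(41, Rational(1, 2))))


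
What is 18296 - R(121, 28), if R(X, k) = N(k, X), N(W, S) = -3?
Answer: 18299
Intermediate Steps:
R(X, k) = -3
18296 - R(121, 28) = 18296 - 1*(-3) = 18296 + 3 = 18299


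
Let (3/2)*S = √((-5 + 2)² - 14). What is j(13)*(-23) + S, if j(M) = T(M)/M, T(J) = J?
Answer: -23 + 2*I*√5/3 ≈ -23.0 + 1.4907*I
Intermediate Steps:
S = 2*I*√5/3 (S = 2*√((-5 + 2)² - 14)/3 = 2*√((-3)² - 14)/3 = 2*√(9 - 14)/3 = 2*√(-5)/3 = 2*(I*√5)/3 = 2*I*√5/3 ≈ 1.4907*I)
j(M) = 1 (j(M) = M/M = 1)
j(13)*(-23) + S = 1*(-23) + 2*I*√5/3 = -23 + 2*I*√5/3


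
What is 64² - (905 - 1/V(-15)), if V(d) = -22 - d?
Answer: 22336/7 ≈ 3190.9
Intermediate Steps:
64² - (905 - 1/V(-15)) = 64² - (905 - 1/(-22 - 1*(-15))) = 4096 - (905 - 1/(-22 + 15)) = 4096 - (905 - 1/(-7)) = 4096 - (905 - 1*(-⅐)) = 4096 - (905 + ⅐) = 4096 - 1*6336/7 = 4096 - 6336/7 = 22336/7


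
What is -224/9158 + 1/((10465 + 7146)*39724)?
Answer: -78352884189/3203373907756 ≈ -0.024459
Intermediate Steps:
-224/9158 + 1/((10465 + 7146)*39724) = -224*1/9158 + (1/39724)/17611 = -112/4579 + (1/17611)*(1/39724) = -112/4579 + 1/699579364 = -78352884189/3203373907756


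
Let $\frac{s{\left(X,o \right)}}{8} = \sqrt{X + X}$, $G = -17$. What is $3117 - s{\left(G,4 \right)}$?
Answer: $3117 - 8 i \sqrt{34} \approx 3117.0 - 46.648 i$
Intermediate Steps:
$s{\left(X,o \right)} = 8 \sqrt{2} \sqrt{X}$ ($s{\left(X,o \right)} = 8 \sqrt{X + X} = 8 \sqrt{2 X} = 8 \sqrt{2} \sqrt{X}$)
$3117 - s{\left(G,4 \right)} = 3117 - 8 \sqrt{2} \sqrt{-17} = 3117 - 8 \sqrt{2} i \sqrt{17} = 3117 - 8 i \sqrt{34}$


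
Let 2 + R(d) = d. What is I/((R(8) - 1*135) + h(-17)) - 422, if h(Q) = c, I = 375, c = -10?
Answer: -59033/139 ≈ -424.70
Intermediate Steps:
h(Q) = -10
R(d) = -2 + d
I/((R(8) - 1*135) + h(-17)) - 422 = 375/(((-2 + 8) - 1*135) - 10) - 422 = 375/((6 - 135) - 10) - 422 = 375/(-129 - 10) - 422 = 375/(-139) - 422 = -1/139*375 - 422 = -375/139 - 422 = -59033/139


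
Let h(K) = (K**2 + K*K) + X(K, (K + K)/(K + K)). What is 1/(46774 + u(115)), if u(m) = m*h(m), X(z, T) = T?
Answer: 1/3088639 ≈ 3.2377e-7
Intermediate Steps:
h(K) = 1 + 2*K**2 (h(K) = (K**2 + K*K) + (K + K)/(K + K) = (K**2 + K**2) + (2*K)/((2*K)) = 2*K**2 + (2*K)*(1/(2*K)) = 2*K**2 + 1 = 1 + 2*K**2)
u(m) = m*(1 + 2*m**2)
1/(46774 + u(115)) = 1/(46774 + (115 + 2*115**3)) = 1/(46774 + (115 + 2*1520875)) = 1/(46774 + (115 + 3041750)) = 1/(46774 + 3041865) = 1/3088639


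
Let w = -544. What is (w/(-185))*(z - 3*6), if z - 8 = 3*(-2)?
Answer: -8704/185 ≈ -47.049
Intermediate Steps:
z = 2 (z = 8 + 3*(-2) = 8 - 6 = 2)
(w/(-185))*(z - 3*6) = (-544/(-185))*(2 - 3*6) = (-544*(-1/185))*(2 - 18) = (544/185)*(-16) = -8704/185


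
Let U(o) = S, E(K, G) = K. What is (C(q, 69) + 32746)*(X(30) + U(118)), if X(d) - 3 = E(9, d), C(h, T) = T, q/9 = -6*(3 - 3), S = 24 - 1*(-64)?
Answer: 3281500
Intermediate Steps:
S = 88 (S = 24 + 64 = 88)
q = 0 (q = 9*(-6*(3 - 3)) = 9*(-6*0) = 9*0 = 0)
X(d) = 12 (X(d) = 3 + 9 = 12)
U(o) = 88
(C(q, 69) + 32746)*(X(30) + U(118)) = (69 + 32746)*(12 + 88) = 32815*100 = 3281500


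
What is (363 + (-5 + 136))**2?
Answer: 244036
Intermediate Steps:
(363 + (-5 + 136))**2 = (363 + 131)**2 = 494**2 = 244036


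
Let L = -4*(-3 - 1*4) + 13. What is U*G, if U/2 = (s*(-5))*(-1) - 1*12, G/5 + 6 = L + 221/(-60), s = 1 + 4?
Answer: 24427/6 ≈ 4071.2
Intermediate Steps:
s = 5
L = 41 (L = -4*(-3 - 4) + 13 = -4*(-7) + 13 = 28 + 13 = 41)
G = 1879/12 (G = -30 + 5*(41 + 221/(-60)) = -30 + 5*(41 + 221*(-1/60)) = -30 + 5*(41 - 221/60) = -30 + 5*(2239/60) = -30 + 2239/12 = 1879/12 ≈ 156.58)
U = 26 (U = 2*((5*(-5))*(-1) - 1*12) = 2*(-25*(-1) - 12) = 2*(25 - 12) = 2*13 = 26)
U*G = 26*(1879/12) = 24427/6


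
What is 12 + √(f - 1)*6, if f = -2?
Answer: 12 + 6*I*√3 ≈ 12.0 + 10.392*I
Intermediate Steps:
12 + √(f - 1)*6 = 12 + √(-2 - 1)*6 = 12 + √(-3)*6 = 12 + (I*√3)*6 = 12 + 6*I*√3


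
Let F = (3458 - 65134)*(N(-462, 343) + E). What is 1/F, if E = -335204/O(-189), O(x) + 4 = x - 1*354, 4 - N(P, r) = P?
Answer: -547/36395377656 ≈ -1.5029e-8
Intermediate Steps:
N(P, r) = 4 - P
O(x) = -358 + x (O(x) = -4 + (x - 1*354) = -4 + (x - 354) = -4 + (-354 + x) = -358 + x)
E = 335204/547 (E = -335204/(-358 - 189) = -335204/(-547) = -335204*(-1/547) = 335204/547 ≈ 612.80)
F = -36395377656/547 (F = (3458 - 65134)*((4 - 1*(-462)) + 335204/547) = -61676*((4 + 462) + 335204/547) = -61676*(466 + 335204/547) = -61676*590106/547 = -36395377656/547 ≈ -6.6536e+7)
1/F = 1/(-36395377656/547) = -547/36395377656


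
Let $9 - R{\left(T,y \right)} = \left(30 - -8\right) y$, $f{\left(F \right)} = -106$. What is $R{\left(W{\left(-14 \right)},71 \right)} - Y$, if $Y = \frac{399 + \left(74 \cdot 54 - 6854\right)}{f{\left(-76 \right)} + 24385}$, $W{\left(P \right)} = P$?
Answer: $- \frac{65283772}{24279} \approx -2688.9$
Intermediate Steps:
$R{\left(T,y \right)} = 9 - 38 y$ ($R{\left(T,y \right)} = 9 - \left(30 - -8\right) y = 9 - \left(30 + 8\right) y = 9 - 38 y$)
$Y = - \frac{2459}{24279}$ ($Y = \frac{399 + \left(74 \cdot 54 - 6854\right)}{-106 + 24385} = \frac{399 + \left(3996 - 6854\right)}{24279} = \left(399 - 2858\right) \frac{1}{24279} = \left(-2459\right) \frac{1}{24279} = - \frac{2459}{24279} \approx -0.10128$)
$R{\left(W{\left(-14 \right)},71 \right)} - Y = \left(9 - 2698\right) - - \frac{2459}{24279} = \left(9 - 2698\right) + \frac{2459}{24279} = -2689 + \frac{2459}{24279} = - \frac{65283772}{24279}$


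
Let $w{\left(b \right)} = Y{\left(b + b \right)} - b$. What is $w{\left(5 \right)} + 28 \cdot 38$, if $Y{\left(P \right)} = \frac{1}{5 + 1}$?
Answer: $\frac{6355}{6} \approx 1059.2$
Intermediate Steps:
$Y{\left(P \right)} = \frac{1}{6}$
$w{\left(b \right)} = \frac{1}{6} - b$
$w{\left(5 \right)} + 28 \cdot 38 = \left(\frac{1}{6} - 5\right) + 28 \cdot 38 = \left(\frac{1}{6} - 5\right) + 1064 = - \frac{29}{6} + 1064 = \frac{6355}{6}$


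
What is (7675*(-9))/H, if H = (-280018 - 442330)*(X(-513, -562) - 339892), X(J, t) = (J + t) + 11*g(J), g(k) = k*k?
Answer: 69075/1844798778416 ≈ 3.7443e-8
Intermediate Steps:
g(k) = k**2
X(J, t) = J + t + 11*J**2 (X(J, t) = (J + t) + 11*J**2 = J + t + 11*J**2)
H = -1844798778416 (H = (-280018 - 442330)*((-513 - 562 + 11*(-513)**2) - 339892) = -722348*((-513 - 562 + 11*263169) - 339892) = -722348*((-513 - 562 + 2894859) - 339892) = -722348*(2893784 - 339892) = -722348*2553892 = -1844798778416)
(7675*(-9))/H = (7675*(-9))/(-1844798778416) = -69075*(-1/1844798778416) = 69075/1844798778416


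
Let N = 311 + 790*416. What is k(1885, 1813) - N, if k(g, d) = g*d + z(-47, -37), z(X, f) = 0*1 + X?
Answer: 3088507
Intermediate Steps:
z(X, f) = X (z(X, f) = 0 + X = X)
N = 328951 (N = 311 + 328640 = 328951)
k(g, d) = -47 + d*g (k(g, d) = g*d - 47 = d*g - 47 = -47 + d*g)
k(1885, 1813) - N = (-47 + 1813*1885) - 1*328951 = (-47 + 3417505) - 328951 = 3417458 - 328951 = 3088507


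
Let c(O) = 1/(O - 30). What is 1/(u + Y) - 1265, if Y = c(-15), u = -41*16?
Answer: -37344110/29521 ≈ -1265.0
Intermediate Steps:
u = -656
c(O) = 1/(-30 + O)
Y = -1/45 (Y = 1/(-30 - 15) = 1/(-45) = -1/45 ≈ -0.022222)
1/(u + Y) - 1265 = 1/(-656 - 1/45) - 1265 = 1/(-29521/45) - 1265 = -45/29521 - 1265 = -37344110/29521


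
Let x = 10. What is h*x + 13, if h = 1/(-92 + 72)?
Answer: 25/2 ≈ 12.500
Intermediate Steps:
h = -1/20 (h = 1/(-20) = -1/20 ≈ -0.050000)
h*x + 13 = -1/20*10 + 13 = -1/2 + 13 = 25/2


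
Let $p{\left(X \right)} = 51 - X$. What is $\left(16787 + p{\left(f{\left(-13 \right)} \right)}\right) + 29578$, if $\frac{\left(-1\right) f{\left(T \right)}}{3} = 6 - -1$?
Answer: $46437$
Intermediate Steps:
$f{\left(T \right)} = -21$ ($f{\left(T \right)} = - 3 \left(6 - -1\right) = - 3 \left(6 + 1\right) = \left(-3\right) 7 = -21$)
$\left(16787 + p{\left(f{\left(-13 \right)} \right)}\right) + 29578 = \left(16787 + \left(51 - -21\right)\right) + 29578 = \left(16787 + \left(51 + 21\right)\right) + 29578 = \left(16787 + 72\right) + 29578 = 16859 + 29578 = 46437$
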